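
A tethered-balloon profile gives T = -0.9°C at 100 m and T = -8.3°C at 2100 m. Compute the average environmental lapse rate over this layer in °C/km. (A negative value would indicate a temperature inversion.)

Γ = −ΔT/Δz = (-0.9 − (-8.3)) / (2100 − 100) m
  = 7.4°C / 2 km = 3.7°C/km

3.7°C/km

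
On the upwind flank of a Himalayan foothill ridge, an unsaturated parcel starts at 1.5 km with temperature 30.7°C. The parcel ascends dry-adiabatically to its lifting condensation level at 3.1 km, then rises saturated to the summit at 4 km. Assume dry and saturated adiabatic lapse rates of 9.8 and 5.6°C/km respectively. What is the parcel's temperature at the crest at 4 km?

9.98°C

From 1500 m to 3100 m (dry): cools by 9.8 × 1.6 = 15.68°C, giving 15.02°C.
From 3100 m to 4000 m (saturated): cools by 5.6 × 0.9 = 5.04°C, giving 9.98°C.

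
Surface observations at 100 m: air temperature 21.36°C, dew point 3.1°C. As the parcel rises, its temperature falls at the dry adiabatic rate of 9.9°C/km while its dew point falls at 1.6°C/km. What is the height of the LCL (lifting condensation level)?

2300 m

T and T_d converge at 9.9 − 1.6 = 8.3°C per km
Height above start = (21.36 − 3.1) / 8.3 = 2.2 km
LCL altitude = 100 m + 2200 m = 2300 m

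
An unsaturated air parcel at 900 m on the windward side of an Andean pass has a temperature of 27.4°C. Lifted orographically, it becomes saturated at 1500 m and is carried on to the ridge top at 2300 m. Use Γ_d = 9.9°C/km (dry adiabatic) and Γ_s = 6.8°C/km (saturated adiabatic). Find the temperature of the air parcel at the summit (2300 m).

16.02°C

900–1500 m, dry: Δz = 0.6 km ⇒ ΔT = -5.94°C; T = 21.46°C
1500–2300 m, saturated: Δz = 0.8 km ⇒ ΔT = -5.44°C; T = 16.02°C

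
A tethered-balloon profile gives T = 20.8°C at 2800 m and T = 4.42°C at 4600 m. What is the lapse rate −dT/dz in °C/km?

Γ = −ΔT/Δz = (20.8 − 4.42) / (4600 − 2800) m
  = 16.38°C / 1.8 km = 9.1°C/km

9.1°C/km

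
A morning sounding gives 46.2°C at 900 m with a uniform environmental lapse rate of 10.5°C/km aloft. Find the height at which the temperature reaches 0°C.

Height above start = (46.2 − 0) / 10.5 = 4.4 km
Altitude = 900 m + 4400 m = 5300 m

5300 m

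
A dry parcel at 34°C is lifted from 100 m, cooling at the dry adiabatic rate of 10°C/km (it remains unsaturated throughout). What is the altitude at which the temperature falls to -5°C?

4000 m

Height above start = (34 − (-5)) / 10 = 3.9 km
Altitude = 100 m + 3900 m = 4000 m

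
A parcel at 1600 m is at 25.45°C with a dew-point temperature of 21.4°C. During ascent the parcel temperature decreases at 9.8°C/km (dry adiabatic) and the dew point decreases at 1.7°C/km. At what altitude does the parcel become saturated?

T and T_d converge at 9.8 − 1.7 = 8.1°C per km
Height above start = (25.45 − 21.4) / 8.1 = 0.5 km
LCL altitude = 1600 m + 500 m = 2100 m

2100 m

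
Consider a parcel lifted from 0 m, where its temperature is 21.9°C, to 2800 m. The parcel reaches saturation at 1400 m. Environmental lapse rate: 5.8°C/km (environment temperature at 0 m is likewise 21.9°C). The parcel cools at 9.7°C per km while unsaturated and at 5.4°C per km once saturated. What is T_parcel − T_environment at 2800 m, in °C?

-4.9°C (parcel cooler than environment)

Parcel:
  0 → 1400 m (dry, 9.7°C/km): ΔT = -9.7 × 1.4 = -13.58°C → T = 8.32°C
  1400 → 2800 m (saturated, 5.4°C/km): ΔT = -5.4 × 1.4 = -7.56°C → T = 0.76°C
Environment:
  0 → 2800 m (environment, 5.8°C/km): ΔT = -5.8 × 2.8 = -16.24°C → T = 5.66°C
T_parcel − T_env = 0.76 − 5.66 = -4.9°C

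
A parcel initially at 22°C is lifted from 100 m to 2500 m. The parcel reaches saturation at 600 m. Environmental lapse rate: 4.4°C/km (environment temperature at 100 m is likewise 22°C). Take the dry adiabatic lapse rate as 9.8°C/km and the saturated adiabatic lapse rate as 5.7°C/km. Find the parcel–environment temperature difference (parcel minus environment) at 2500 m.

-5.17°C (parcel cooler than environment)

Parcel:
  Dry to 600 m: -9.8 × 0.5 km = -4.9°C, so T = 17.1°C.
  Saturated to 2500 m: -5.7 × 1.9 km = -10.83°C, so T = 6.27°C.
Environment:
  Environment to 2500 m: -4.4 × 2.4 km = -10.56°C, so T = 11.44°C.
T_parcel − T_env = 6.27 − 11.44 = -5.17°C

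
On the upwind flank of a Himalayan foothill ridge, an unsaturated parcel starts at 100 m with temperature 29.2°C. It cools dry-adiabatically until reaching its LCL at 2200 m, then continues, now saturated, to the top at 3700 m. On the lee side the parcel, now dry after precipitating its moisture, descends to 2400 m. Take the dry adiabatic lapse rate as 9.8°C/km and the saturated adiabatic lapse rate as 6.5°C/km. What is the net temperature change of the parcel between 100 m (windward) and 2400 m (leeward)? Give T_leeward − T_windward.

From 100 m to 2200 m (dry): cools by 9.8 × 2.1 = 20.58°C, giving 8.62°C.
From 2200 m to 3700 m (saturated): cools by 6.5 × 1.5 = 9.75°C, giving -1.13°C.
From 3700 m to 2400 m (dry descent): warms by 9.8 × 1.3 = 12.74°C, giving 11.61°C.
Net change vs windward start: 11.61 − 29.2 = -17.59°C

-17.59°C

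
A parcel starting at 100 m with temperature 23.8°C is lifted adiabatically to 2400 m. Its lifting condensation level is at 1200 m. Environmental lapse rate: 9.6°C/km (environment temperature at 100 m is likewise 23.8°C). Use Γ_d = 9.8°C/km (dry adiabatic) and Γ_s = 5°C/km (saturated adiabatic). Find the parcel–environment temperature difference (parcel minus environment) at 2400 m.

Parcel:
  100 → 1200 m (dry, 9.8°C/km): ΔT = -9.8 × 1.1 = -10.78°C → T = 13.02°C
  1200 → 2400 m (saturated, 5°C/km): ΔT = -5 × 1.2 = -6°C → T = 7.02°C
Environment:
  100 → 2400 m (environment, 9.6°C/km): ΔT = -9.6 × 2.3 = -22.08°C → T = 1.72°C
T_parcel − T_env = 7.02 − 1.72 = +5.3°C

+5.3°C (parcel warmer than environment)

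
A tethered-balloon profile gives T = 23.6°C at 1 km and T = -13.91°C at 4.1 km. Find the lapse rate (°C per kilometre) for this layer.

12.1°C/km

Γ = −ΔT/Δz = (23.6 − (-13.91)) / (4100 − 1000) m
  = 37.51°C / 3.1 km = 12.1°C/km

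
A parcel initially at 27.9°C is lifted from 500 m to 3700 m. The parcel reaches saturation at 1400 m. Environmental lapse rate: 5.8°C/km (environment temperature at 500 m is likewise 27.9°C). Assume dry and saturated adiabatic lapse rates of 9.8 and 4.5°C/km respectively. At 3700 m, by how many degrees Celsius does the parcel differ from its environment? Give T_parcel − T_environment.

-0.61°C (parcel cooler than environment)

Parcel:
  500 → 1400 m (dry, 9.8°C/km): ΔT = -9.8 × 0.9 = -8.82°C → T = 19.08°C
  1400 → 3700 m (saturated, 4.5°C/km): ΔT = -4.5 × 2.3 = -10.35°C → T = 8.73°C
Environment:
  500 → 3700 m (environment, 5.8°C/km): ΔT = -5.8 × 3.2 = -18.56°C → T = 9.34°C
T_parcel − T_env = 8.73 − 9.34 = -0.61°C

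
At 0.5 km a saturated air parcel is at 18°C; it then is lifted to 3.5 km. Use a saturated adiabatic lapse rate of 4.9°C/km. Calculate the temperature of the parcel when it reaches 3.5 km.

3.3°C

500 → 3500 m (saturated adiabatic, 4.9°C/km): ΔT = -4.9 × 3 = -14.7°C → T = 3.3°C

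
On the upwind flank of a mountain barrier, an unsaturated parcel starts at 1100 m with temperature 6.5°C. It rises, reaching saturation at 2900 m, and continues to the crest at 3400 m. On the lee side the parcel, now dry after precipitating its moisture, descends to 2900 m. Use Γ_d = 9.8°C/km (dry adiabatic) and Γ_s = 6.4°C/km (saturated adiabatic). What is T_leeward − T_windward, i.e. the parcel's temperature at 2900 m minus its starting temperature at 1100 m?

1100 → 2900 m (dry, 9.8°C/km): ΔT = -9.8 × 1.8 = -17.64°C → T = -11.14°C
2900 → 3400 m (saturated, 6.4°C/km): ΔT = -6.4 × 0.5 = -3.2°C → T = -14.34°C
3400 → 2900 m (dry descent, 9.8°C/km): ΔT = +9.8 × 0.5 = +4.9°C → T = -9.44°C
Net change vs windward start: -9.44 − 6.5 = -15.94°C

-15.94°C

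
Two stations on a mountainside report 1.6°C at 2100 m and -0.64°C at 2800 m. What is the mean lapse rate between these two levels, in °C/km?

Γ = −ΔT/Δz = (1.6 − (-0.64)) / (2800 − 2100) m
  = 2.24°C / 0.7 km = 3.2°C/km

3.2°C/km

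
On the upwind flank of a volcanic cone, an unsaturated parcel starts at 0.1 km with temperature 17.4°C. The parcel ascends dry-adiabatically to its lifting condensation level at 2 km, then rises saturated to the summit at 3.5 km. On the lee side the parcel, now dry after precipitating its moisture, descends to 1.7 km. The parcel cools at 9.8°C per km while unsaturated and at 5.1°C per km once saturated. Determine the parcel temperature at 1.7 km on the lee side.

Dry to 2000 m: -9.8 × 1.9 km = -18.62°C, so T = -1.22°C.
Saturated to 3500 m: -5.1 × 1.5 km = -7.65°C, so T = -8.87°C.
Dry descent to 1700 m: +9.8 × 1.8 km = +17.64°C, so T = 8.77°C.

8.77°C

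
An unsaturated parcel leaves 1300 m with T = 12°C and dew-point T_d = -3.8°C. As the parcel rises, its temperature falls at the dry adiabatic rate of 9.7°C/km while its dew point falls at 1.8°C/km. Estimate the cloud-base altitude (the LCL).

3300 m

T and T_d converge at 9.7 − 1.8 = 7.9°C per km
Height above start = (12 − (-3.8)) / 7.9 = 2 km
LCL altitude = 1300 m + 2000 m = 3300 m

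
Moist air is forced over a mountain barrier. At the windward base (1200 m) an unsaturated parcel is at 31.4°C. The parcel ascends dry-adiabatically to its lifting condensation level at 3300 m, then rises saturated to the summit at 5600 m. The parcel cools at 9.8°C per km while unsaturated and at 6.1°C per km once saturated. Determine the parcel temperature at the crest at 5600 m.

From 1200 m to 3300 m (dry): cools by 9.8 × 2.1 = 20.58°C, giving 10.82°C.
From 3300 m to 5600 m (saturated): cools by 6.1 × 2.3 = 14.03°C, giving -3.21°C.

-3.21°C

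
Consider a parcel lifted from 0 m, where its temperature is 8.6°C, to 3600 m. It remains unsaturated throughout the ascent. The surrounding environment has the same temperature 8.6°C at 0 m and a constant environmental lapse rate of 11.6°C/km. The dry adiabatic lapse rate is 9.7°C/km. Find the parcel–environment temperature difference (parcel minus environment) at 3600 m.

+6.84°C (parcel warmer than environment)

Parcel:
  Dry to 3600 m: -9.7 × 3.6 km = -34.92°C, so T = -26.32°C.
Environment:
  Environment to 3600 m: -11.6 × 3.6 km = -41.76°C, so T = -33.16°C.
T_parcel − T_env = -26.32 − (-33.16) = +6.84°C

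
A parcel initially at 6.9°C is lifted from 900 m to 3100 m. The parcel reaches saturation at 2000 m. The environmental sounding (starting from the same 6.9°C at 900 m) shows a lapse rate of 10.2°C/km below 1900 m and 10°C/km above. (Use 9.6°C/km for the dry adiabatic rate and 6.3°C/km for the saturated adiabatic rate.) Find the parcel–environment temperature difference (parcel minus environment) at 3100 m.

+4.71°C (parcel warmer than environment)

Parcel:
  900–2000 m, dry: Δz = 1.1 km ⇒ ΔT = -10.56°C; T = -3.66°C
  2000–3100 m, saturated: Δz = 1.1 km ⇒ ΔT = -6.93°C; T = -10.59°C
Environment:
  900–1900 m, environment, lower layer: Δz = 1 km ⇒ ΔT = -10.2°C; T = -3.3°C
  1900–3100 m, environment, upper layer: Δz = 1.2 km ⇒ ΔT = -12°C; T = -15.3°C
T_parcel − T_env = -10.59 − (-15.3) = +4.71°C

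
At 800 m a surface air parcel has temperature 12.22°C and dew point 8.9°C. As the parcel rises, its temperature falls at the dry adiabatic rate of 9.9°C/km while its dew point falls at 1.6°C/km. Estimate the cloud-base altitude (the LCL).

T and T_d converge at 9.9 − 1.6 = 8.3°C per km
Height above start = (12.22 − 8.9) / 8.3 = 0.4 km
LCL altitude = 800 m + 400 m = 1200 m

1200 m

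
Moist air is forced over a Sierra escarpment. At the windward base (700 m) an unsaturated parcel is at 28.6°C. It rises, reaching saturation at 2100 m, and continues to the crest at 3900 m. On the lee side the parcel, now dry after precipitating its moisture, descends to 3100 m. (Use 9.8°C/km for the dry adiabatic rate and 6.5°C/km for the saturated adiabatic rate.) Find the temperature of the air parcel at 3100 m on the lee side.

700–2100 m, dry: Δz = 1.4 km ⇒ ΔT = -13.72°C; T = 14.88°C
2100–3900 m, saturated: Δz = 1.8 km ⇒ ΔT = -11.7°C; T = 3.18°C
3900–3100 m, dry descent: Δz = 0.8 km ⇒ ΔT = +7.84°C; T = 11.02°C

11.02°C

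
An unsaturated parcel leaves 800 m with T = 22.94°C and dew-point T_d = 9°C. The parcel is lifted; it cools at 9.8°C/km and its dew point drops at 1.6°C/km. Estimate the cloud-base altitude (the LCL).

T and T_d converge at 9.8 − 1.6 = 8.2°C per km
Height above start = (22.94 − 9) / 8.2 = 1.7 km
LCL altitude = 800 m + 1700 m = 2500 m

2500 m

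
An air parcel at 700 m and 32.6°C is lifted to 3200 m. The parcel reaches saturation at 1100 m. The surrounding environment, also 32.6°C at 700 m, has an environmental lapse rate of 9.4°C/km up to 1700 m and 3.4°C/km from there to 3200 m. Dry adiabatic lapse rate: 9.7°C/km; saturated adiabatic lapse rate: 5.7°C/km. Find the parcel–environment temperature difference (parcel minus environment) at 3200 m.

-1.35°C (parcel cooler than environment)

Parcel:
  700–1100 m, dry: Δz = 0.4 km ⇒ ΔT = -3.88°C; T = 28.72°C
  1100–3200 m, saturated: Δz = 2.1 km ⇒ ΔT = -11.97°C; T = 16.75°C
Environment:
  700–1700 m, environment, lower layer: Δz = 1 km ⇒ ΔT = -9.4°C; T = 23.2°C
  1700–3200 m, environment, upper layer: Δz = 1.5 km ⇒ ΔT = -5.1°C; T = 18.1°C
T_parcel − T_env = 16.75 − 18.1 = -1.35°C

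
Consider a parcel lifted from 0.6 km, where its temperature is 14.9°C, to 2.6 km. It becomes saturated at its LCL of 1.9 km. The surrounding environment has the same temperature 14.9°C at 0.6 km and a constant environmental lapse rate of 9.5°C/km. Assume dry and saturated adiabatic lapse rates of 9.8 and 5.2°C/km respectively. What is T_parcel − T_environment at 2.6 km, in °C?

+2.62°C (parcel warmer than environment)

Parcel:
  600–1900 m, dry: Δz = 1.3 km ⇒ ΔT = -12.74°C; T = 2.16°C
  1900–2600 m, saturated: Δz = 0.7 km ⇒ ΔT = -3.64°C; T = -1.48°C
Environment:
  600–2600 m, environment: Δz = 2 km ⇒ ΔT = -19°C; T = -4.1°C
T_parcel − T_env = -1.48 − (-4.1) = +2.62°C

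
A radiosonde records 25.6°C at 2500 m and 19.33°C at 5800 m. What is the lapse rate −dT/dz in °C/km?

1.9°C/km

Γ = −ΔT/Δz = (25.6 − 19.33) / (5800 − 2500) m
  = 6.27°C / 3.3 km = 1.9°C/km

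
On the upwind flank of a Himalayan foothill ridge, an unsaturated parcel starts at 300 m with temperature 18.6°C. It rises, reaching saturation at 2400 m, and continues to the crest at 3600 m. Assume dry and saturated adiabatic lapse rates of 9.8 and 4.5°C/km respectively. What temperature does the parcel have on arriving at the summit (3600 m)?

-7.38°C

Dry to 2400 m: -9.8 × 2.1 km = -20.58°C, so T = -1.98°C.
Saturated to 3600 m: -4.5 × 1.2 km = -5.4°C, so T = -7.38°C.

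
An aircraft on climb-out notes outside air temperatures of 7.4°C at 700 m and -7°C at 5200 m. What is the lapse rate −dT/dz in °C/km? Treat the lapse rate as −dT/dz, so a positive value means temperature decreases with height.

Γ = −ΔT/Δz = (7.4 − (-7)) / (5200 − 700) m
  = 14.4°C / 4.5 km = 3.2°C/km

3.2°C/km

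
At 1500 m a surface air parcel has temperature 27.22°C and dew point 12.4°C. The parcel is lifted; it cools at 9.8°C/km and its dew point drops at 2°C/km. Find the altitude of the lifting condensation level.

3400 m

T and T_d converge at 9.8 − 2 = 7.8°C per km
Height above start = (27.22 − 12.4) / 7.8 = 1.9 km
LCL altitude = 1500 m + 1900 m = 3400 m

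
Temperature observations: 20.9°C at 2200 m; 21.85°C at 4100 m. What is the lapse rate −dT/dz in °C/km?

Γ = −ΔT/Δz = (20.9 − 21.85) / (4100 − 2200) m
  = -0.95°C / 1.9 km = -0.5°C/km

-0.5°C/km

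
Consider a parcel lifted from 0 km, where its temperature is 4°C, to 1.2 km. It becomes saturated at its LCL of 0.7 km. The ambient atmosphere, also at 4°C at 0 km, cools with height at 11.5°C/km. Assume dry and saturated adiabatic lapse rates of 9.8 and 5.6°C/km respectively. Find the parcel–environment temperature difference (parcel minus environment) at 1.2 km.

Parcel:
  0–700 m, dry: Δz = 0.7 km ⇒ ΔT = -6.86°C; T = -2.86°C
  700–1200 m, saturated: Δz = 0.5 km ⇒ ΔT = -2.8°C; T = -5.66°C
Environment:
  0–1200 m, environment: Δz = 1.2 km ⇒ ΔT = -13.8°C; T = -9.8°C
T_parcel − T_env = -5.66 − (-9.8) = +4.14°C

+4.14°C (parcel warmer than environment)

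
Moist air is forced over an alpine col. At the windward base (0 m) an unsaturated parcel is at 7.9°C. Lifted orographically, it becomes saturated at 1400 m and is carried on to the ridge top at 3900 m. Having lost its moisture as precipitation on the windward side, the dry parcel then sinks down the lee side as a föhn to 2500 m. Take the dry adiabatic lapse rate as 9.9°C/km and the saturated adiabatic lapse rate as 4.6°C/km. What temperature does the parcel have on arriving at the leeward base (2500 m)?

0 → 1400 m (dry, 9.9°C/km): ΔT = -9.9 × 1.4 = -13.86°C → T = -5.96°C
1400 → 3900 m (saturated, 4.6°C/km): ΔT = -4.6 × 2.5 = -11.5°C → T = -17.46°C
3900 → 2500 m (dry descent, 9.9°C/km): ΔT = +9.9 × 1.4 = +13.86°C → T = -3.6°C

-3.6°C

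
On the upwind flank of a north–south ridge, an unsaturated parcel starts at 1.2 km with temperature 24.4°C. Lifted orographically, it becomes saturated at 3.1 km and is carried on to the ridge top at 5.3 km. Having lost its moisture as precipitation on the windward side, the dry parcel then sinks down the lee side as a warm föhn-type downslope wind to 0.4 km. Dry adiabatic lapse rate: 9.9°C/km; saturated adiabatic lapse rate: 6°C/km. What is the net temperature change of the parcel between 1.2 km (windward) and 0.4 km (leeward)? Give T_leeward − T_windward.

From 1200 m to 3100 m (dry): cools by 9.9 × 1.9 = 18.81°C, giving 5.59°C.
From 3100 m to 5300 m (saturated): cools by 6 × 2.2 = 13.2°C, giving -7.61°C.
From 5300 m to 400 m (dry descent): warms by 9.9 × 4.9 = 48.51°C, giving 40.9°C.
Net change vs windward start: 40.9 − 24.4 = +16.5°C

+16.5°C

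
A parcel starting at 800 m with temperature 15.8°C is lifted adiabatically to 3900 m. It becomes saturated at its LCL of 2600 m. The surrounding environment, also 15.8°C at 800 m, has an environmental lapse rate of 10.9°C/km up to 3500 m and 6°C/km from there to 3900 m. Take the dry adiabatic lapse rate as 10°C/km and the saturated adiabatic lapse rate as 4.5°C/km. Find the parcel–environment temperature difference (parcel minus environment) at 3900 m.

Parcel:
  800–2600 m, dry: Δz = 1.8 km ⇒ ΔT = -18°C; T = -2.2°C
  2600–3900 m, saturated: Δz = 1.3 km ⇒ ΔT = -5.85°C; T = -8.05°C
Environment:
  800–3500 m, environment, lower layer: Δz = 2.7 km ⇒ ΔT = -29.43°C; T = -13.63°C
  3500–3900 m, environment, upper layer: Δz = 0.4 km ⇒ ΔT = -2.4°C; T = -16.03°C
T_parcel − T_env = -8.05 − (-16.03) = +7.98°C

+7.98°C (parcel warmer than environment)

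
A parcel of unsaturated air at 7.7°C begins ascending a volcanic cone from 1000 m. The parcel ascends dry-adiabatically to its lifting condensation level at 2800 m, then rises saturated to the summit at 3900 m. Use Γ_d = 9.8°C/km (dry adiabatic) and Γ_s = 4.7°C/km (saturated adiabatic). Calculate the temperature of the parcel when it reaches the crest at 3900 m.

Dry to 2800 m: -9.8 × 1.8 km = -17.64°C, so T = -9.94°C.
Saturated to 3900 m: -4.7 × 1.1 km = -5.17°C, so T = -15.11°C.

-15.11°C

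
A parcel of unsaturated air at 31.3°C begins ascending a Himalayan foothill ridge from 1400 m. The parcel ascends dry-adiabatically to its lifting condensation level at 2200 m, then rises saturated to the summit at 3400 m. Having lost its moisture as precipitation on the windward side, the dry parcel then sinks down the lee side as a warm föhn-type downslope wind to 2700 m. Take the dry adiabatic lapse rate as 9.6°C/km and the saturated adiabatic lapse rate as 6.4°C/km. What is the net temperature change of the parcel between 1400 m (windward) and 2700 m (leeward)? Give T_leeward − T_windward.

-8.64°C

From 1400 m to 2200 m (dry): cools by 9.6 × 0.8 = 7.68°C, giving 23.62°C.
From 2200 m to 3400 m (saturated): cools by 6.4 × 1.2 = 7.68°C, giving 15.94°C.
From 3400 m to 2700 m (dry descent): warms by 9.6 × 0.7 = 6.72°C, giving 22.66°C.
Net change vs windward start: 22.66 − 31.3 = -8.64°C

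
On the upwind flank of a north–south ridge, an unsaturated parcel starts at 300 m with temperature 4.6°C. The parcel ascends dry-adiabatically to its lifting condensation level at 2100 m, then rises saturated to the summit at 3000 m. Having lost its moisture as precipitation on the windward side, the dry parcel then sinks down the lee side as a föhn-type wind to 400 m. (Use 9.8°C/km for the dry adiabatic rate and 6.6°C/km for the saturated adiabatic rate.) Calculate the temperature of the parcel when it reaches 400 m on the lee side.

6.5°C

From 300 m to 2100 m (dry): cools by 9.8 × 1.8 = 17.64°C, giving -13.04°C.
From 2100 m to 3000 m (saturated): cools by 6.6 × 0.9 = 5.94°C, giving -18.98°C.
From 3000 m to 400 m (dry descent): warms by 9.8 × 2.6 = 25.48°C, giving 6.5°C.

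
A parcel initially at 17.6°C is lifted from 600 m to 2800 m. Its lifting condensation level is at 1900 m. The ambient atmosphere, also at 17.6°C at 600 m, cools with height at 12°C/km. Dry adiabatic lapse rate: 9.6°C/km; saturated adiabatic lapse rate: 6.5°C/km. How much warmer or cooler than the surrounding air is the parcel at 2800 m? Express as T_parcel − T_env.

+8.07°C (parcel warmer than environment)

Parcel:
  600 → 1900 m (dry, 9.6°C/km): ΔT = -9.6 × 1.3 = -12.48°C → T = 5.12°C
  1900 → 2800 m (saturated, 6.5°C/km): ΔT = -6.5 × 0.9 = -5.85°C → T = -0.73°C
Environment:
  600 → 2800 m (environment, 12°C/km): ΔT = -12 × 2.2 = -26.4°C → T = -8.8°C
T_parcel − T_env = -0.73 − (-8.8) = +8.07°C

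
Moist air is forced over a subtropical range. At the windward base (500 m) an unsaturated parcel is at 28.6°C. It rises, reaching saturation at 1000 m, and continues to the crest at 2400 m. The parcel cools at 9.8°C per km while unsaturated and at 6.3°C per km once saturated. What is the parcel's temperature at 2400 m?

14.88°C

500–1000 m, dry: Δz = 0.5 km ⇒ ΔT = -4.9°C; T = 23.7°C
1000–2400 m, saturated: Δz = 1.4 km ⇒ ΔT = -8.82°C; T = 14.88°C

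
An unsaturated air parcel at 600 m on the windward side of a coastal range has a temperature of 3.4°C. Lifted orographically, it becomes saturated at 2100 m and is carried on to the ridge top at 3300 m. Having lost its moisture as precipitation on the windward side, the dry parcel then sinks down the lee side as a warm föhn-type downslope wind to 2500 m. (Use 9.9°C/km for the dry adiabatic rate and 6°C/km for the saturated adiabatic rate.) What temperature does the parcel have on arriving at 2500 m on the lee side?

600–2100 m, dry: Δz = 1.5 km ⇒ ΔT = -14.85°C; T = -11.45°C
2100–3300 m, saturated: Δz = 1.2 km ⇒ ΔT = -7.2°C; T = -18.65°C
3300–2500 m, dry descent: Δz = 0.8 km ⇒ ΔT = +7.92°C; T = -10.73°C

-10.73°C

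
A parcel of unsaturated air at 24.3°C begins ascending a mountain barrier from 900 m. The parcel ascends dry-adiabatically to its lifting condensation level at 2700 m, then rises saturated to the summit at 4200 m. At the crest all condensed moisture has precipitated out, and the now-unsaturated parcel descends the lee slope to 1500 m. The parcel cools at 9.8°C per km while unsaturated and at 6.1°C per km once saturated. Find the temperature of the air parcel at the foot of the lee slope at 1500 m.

23.97°C

900 → 2700 m (dry, 9.8°C/km): ΔT = -9.8 × 1.8 = -17.64°C → T = 6.66°C
2700 → 4200 m (saturated, 6.1°C/km): ΔT = -6.1 × 1.5 = -9.15°C → T = -2.49°C
4200 → 1500 m (dry descent, 9.8°C/km): ΔT = +9.8 × 2.7 = +26.46°C → T = 23.97°C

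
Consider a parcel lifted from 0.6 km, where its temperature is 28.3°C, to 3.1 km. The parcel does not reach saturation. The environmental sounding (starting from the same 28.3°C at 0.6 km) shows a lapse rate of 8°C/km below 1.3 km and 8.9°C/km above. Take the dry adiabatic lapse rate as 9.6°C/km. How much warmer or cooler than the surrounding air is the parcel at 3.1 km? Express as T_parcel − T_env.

Parcel:
  Dry to 3100 m: -9.6 × 2.5 km = -24°C, so T = 4.3°C.
Environment:
  Environment, lower layer to 1300 m: -8 × 0.7 km = -5.6°C, so T = 22.7°C.
  Environment, upper layer to 3100 m: -8.9 × 1.8 km = -16.02°C, so T = 6.68°C.
T_parcel − T_env = 4.3 − 6.68 = -2.38°C

-2.38°C (parcel cooler than environment)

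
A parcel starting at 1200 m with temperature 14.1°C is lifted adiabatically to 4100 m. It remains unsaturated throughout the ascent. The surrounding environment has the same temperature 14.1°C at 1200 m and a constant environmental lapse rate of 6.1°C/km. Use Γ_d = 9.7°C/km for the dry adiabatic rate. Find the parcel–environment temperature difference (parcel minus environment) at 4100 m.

Parcel:
  1200–4100 m, dry: Δz = 2.9 km ⇒ ΔT = -28.13°C; T = -14.03°C
Environment:
  1200–4100 m, environment: Δz = 2.9 km ⇒ ΔT = -17.69°C; T = -3.59°C
T_parcel − T_env = -14.03 − (-3.59) = -10.44°C

-10.44°C (parcel cooler than environment)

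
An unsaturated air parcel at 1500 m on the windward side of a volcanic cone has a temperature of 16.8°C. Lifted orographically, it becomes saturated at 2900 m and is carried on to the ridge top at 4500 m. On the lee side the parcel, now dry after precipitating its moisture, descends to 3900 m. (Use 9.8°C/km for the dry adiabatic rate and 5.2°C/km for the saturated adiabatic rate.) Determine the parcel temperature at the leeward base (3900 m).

From 1500 m to 2900 m (dry): cools by 9.8 × 1.4 = 13.72°C, giving 3.08°C.
From 2900 m to 4500 m (saturated): cools by 5.2 × 1.6 = 8.32°C, giving -5.24°C.
From 4500 m to 3900 m (dry descent): warms by 9.8 × 0.6 = 5.88°C, giving 0.64°C.

0.64°C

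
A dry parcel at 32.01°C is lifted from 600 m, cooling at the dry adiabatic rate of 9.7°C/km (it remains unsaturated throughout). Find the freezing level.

Height above start = (32.01 − 0) / 9.7 = 3.3 km
Altitude = 600 m + 3300 m = 3900 m

3900 m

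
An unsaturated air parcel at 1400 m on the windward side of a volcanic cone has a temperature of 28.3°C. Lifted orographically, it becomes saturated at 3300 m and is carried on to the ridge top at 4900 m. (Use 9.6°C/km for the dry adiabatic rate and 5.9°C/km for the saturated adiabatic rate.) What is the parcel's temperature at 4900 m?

1400–3300 m, dry: Δz = 1.9 km ⇒ ΔT = -18.24°C; T = 10.06°C
3300–4900 m, saturated: Δz = 1.6 km ⇒ ΔT = -9.44°C; T = 0.62°C

0.62°C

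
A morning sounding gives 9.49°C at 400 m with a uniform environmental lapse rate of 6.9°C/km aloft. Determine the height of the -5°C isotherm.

2500 m

Height above start = (9.49 − (-5)) / 6.9 = 2.1 km
Altitude = 400 m + 2100 m = 2500 m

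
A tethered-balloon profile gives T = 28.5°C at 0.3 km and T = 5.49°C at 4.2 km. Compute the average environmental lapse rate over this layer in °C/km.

Γ = −ΔT/Δz = (28.5 − 5.49) / (4200 − 300) m
  = 23.01°C / 3.9 km = 5.9°C/km

5.9°C/km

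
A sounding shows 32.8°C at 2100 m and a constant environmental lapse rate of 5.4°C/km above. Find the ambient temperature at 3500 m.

2100 → 3500 m (environmental, 5.4°C/km): ΔT = -5.4 × 1.4 = -7.56°C → T = 25.24°C

25.24°C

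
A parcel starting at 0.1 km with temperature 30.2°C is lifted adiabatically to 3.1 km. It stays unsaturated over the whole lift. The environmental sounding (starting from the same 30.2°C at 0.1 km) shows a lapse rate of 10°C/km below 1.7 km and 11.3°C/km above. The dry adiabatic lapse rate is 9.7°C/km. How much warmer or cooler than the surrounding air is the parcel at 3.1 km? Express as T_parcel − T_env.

+2.72°C (parcel warmer than environment)

Parcel:
  From 100 m to 3100 m (dry): cools by 9.7 × 3 = 29.1°C, giving 1.1°C.
Environment:
  From 100 m to 1700 m (environment, lower layer): cools by 10 × 1.6 = 16°C, giving 14.2°C.
  From 1700 m to 3100 m (environment, upper layer): cools by 11.3 × 1.4 = 15.82°C, giving -1.62°C.
T_parcel − T_env = 1.1 − (-1.62) = +2.72°C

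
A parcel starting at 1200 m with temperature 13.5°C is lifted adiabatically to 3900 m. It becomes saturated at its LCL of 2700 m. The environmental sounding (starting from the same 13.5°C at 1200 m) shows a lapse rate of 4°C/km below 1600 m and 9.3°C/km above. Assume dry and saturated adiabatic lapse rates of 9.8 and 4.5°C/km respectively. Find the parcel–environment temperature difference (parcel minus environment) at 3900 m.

+2.89°C (parcel warmer than environment)

Parcel:
  From 1200 m to 2700 m (dry): cools by 9.8 × 1.5 = 14.7°C, giving -1.2°C.
  From 2700 m to 3900 m (saturated): cools by 4.5 × 1.2 = 5.4°C, giving -6.6°C.
Environment:
  From 1200 m to 1600 m (environment, lower layer): cools by 4 × 0.4 = 1.6°C, giving 11.9°C.
  From 1600 m to 3900 m (environment, upper layer): cools by 9.3 × 2.3 = 21.39°C, giving -9.49°C.
T_parcel − T_env = -6.6 − (-9.49) = +2.89°C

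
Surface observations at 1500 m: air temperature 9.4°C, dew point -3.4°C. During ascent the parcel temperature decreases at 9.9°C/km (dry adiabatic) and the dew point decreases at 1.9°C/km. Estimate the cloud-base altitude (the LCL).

T and T_d converge at 9.9 − 1.9 = 8°C per km
Height above start = (9.4 − (-3.4)) / 8 = 1.6 km
LCL altitude = 1500 m + 1600 m = 3100 m

3100 m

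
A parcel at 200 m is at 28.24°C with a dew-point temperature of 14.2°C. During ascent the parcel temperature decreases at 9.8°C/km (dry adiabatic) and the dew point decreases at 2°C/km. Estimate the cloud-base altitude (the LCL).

2000 m

T and T_d converge at 9.8 − 2 = 7.8°C per km
Height above start = (28.24 − 14.2) / 7.8 = 1.8 km
LCL altitude = 200 m + 1800 m = 2000 m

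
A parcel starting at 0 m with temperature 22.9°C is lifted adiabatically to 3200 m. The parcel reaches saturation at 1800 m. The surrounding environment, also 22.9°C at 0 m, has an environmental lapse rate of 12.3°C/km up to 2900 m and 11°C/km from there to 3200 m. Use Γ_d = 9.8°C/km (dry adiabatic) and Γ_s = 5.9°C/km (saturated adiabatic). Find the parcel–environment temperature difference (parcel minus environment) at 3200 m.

+13.07°C (parcel warmer than environment)

Parcel:
  0 → 1800 m (dry, 9.8°C/km): ΔT = -9.8 × 1.8 = -17.64°C → T = 5.26°C
  1800 → 3200 m (saturated, 5.9°C/km): ΔT = -5.9 × 1.4 = -8.26°C → T = -3°C
Environment:
  0 → 2900 m (environment, lower layer, 12.3°C/km): ΔT = -12.3 × 2.9 = -35.67°C → T = -12.77°C
  2900 → 3200 m (environment, upper layer, 11°C/km): ΔT = -11 × 0.3 = -3.3°C → T = -16.07°C
T_parcel − T_env = -3 − (-16.07) = +13.07°C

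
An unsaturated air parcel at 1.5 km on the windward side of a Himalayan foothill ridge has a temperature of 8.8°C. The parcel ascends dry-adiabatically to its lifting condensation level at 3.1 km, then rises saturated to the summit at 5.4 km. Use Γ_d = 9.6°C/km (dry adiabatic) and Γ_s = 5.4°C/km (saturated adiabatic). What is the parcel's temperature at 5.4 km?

-18.98°C

From 1500 m to 3100 m (dry): cools by 9.6 × 1.6 = 15.36°C, giving -6.56°C.
From 3100 m to 5400 m (saturated): cools by 5.4 × 2.3 = 12.42°C, giving -18.98°C.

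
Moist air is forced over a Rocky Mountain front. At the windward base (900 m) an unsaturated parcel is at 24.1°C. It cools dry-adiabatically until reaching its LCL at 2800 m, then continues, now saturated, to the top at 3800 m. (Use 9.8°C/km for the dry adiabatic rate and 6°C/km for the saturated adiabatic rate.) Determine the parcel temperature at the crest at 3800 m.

-0.52°C

Dry to 2800 m: -9.8 × 1.9 km = -18.62°C, so T = 5.48°C.
Saturated to 3800 m: -6 × 1 km = -6°C, so T = -0.52°C.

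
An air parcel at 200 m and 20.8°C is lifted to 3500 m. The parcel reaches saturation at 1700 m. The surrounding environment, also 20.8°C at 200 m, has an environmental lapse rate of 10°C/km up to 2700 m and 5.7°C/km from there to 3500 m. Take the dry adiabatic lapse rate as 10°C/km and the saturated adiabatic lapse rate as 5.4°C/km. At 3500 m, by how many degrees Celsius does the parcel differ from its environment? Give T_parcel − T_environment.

Parcel:
  From 200 m to 1700 m (dry): cools by 10 × 1.5 = 15°C, giving 5.8°C.
  From 1700 m to 3500 m (saturated): cools by 5.4 × 1.8 = 9.72°C, giving -3.92°C.
Environment:
  From 200 m to 2700 m (environment, lower layer): cools by 10 × 2.5 = 25°C, giving -4.2°C.
  From 2700 m to 3500 m (environment, upper layer): cools by 5.7 × 0.8 = 4.56°C, giving -8.76°C.
T_parcel − T_env = -3.92 − (-8.76) = +4.84°C

+4.84°C (parcel warmer than environment)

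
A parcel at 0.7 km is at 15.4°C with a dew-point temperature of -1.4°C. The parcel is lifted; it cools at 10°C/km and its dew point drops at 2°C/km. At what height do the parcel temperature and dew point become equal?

T and T_d converge at 10 − 2 = 8°C per km
Height above start = (15.4 − (-1.4)) / 8 = 2.1 km
LCL altitude = 700 m + 2100 m = 2800 m

2.8 km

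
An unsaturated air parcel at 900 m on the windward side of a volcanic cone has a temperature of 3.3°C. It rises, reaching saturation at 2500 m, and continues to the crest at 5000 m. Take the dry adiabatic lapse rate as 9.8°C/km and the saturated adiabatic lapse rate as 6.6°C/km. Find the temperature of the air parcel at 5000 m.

Dry to 2500 m: -9.8 × 1.6 km = -15.68°C, so T = -12.38°C.
Saturated to 5000 m: -6.6 × 2.5 km = -16.5°C, so T = -28.88°C.

-28.88°C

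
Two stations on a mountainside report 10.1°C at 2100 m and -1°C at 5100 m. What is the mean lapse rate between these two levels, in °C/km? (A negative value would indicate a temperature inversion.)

Γ = −ΔT/Δz = (10.1 − (-1)) / (5100 − 2100) m
  = 11.1°C / 3 km = 3.7°C/km

3.7°C/km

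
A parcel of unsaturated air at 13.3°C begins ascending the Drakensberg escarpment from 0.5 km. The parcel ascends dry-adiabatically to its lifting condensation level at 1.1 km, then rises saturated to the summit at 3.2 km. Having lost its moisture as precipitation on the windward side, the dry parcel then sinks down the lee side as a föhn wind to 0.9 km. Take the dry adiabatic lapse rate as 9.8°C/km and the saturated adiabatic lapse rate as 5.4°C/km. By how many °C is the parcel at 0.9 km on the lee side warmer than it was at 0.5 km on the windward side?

Dry to 1100 m: -9.8 × 0.6 km = -5.88°C, so T = 7.42°C.
Saturated to 3200 m: -5.4 × 2.1 km = -11.34°C, so T = -3.92°C.
Dry descent to 900 m: +9.8 × 2.3 km = +22.54°C, so T = 18.62°C.
Net change vs windward start: 18.62 − 13.3 = +5.32°C

+5.32°C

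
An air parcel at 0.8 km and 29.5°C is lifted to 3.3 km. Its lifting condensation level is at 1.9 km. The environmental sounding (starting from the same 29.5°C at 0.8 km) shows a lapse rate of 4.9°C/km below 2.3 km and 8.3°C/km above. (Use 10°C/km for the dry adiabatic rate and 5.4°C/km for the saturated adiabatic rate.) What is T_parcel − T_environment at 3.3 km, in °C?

Parcel:
  800–1900 m, dry: Δz = 1.1 km ⇒ ΔT = -11°C; T = 18.5°C
  1900–3300 m, saturated: Δz = 1.4 km ⇒ ΔT = -7.56°C; T = 10.94°C
Environment:
  800–2300 m, environment, lower layer: Δz = 1.5 km ⇒ ΔT = -7.35°C; T = 22.15°C
  2300–3300 m, environment, upper layer: Δz = 1 km ⇒ ΔT = -8.3°C; T = 13.85°C
T_parcel − T_env = 10.94 − 13.85 = -2.91°C

-2.91°C (parcel cooler than environment)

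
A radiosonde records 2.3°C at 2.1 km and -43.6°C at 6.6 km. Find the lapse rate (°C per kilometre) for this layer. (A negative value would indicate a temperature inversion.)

Γ = −ΔT/Δz = (2.3 − (-43.6)) / (6600 − 2100) m
  = 45.9°C / 4.5 km = 10.2°C/km

10.2°C/km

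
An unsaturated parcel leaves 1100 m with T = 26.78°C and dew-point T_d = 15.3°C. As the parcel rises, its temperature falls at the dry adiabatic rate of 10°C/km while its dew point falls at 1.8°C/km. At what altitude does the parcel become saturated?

T and T_d converge at 10 − 1.8 = 8.2°C per km
Height above start = (26.78 − 15.3) / 8.2 = 1.4 km
LCL altitude = 1100 m + 1400 m = 2500 m

2500 m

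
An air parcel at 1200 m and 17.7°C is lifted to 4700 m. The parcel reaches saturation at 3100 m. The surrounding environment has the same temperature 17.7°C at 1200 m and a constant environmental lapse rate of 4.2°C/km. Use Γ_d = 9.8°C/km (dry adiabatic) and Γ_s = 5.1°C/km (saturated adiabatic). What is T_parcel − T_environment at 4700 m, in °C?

-12.08°C (parcel cooler than environment)

Parcel:
  1200 → 3100 m (dry, 9.8°C/km): ΔT = -9.8 × 1.9 = -18.62°C → T = -0.92°C
  3100 → 4700 m (saturated, 5.1°C/km): ΔT = -5.1 × 1.6 = -8.16°C → T = -9.08°C
Environment:
  1200 → 4700 m (environment, 4.2°C/km): ΔT = -4.2 × 3.5 = -14.7°C → T = 3°C
T_parcel − T_env = -9.08 − 3 = -12.08°C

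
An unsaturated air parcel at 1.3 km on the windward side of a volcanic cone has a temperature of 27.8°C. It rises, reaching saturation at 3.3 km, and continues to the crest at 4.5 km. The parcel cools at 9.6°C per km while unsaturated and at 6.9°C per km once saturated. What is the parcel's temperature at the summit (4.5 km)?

0.32°C

1300 → 3300 m (dry, 9.6°C/km): ΔT = -9.6 × 2 = -19.2°C → T = 8.6°C
3300 → 4500 m (saturated, 6.9°C/km): ΔT = -6.9 × 1.2 = -8.28°C → T = 0.32°C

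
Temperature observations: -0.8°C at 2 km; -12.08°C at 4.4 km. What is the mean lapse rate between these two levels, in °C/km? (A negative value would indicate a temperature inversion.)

Γ = −ΔT/Δz = (-0.8 − (-12.08)) / (4400 − 2000) m
  = 11.28°C / 2.4 km = 4.7°C/km

4.7°C/km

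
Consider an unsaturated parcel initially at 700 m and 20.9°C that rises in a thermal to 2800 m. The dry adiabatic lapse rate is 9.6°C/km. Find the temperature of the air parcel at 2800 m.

700 → 2800 m (dry adiabatic, 9.6°C/km): ΔT = -9.6 × 2.1 = -20.16°C → T = 0.74°C

0.74°C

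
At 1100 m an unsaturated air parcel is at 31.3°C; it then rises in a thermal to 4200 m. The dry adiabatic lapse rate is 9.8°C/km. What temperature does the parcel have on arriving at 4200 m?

From 1100 m to 4200 m (dry adiabatic): cools by 9.8 × 3.1 = 30.38°C, giving 0.92°C.

0.92°C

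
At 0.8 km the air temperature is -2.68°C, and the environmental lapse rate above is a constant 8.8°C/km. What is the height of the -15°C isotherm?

Height above start = (-2.68 − (-15)) / 8.8 = 1.4 km
Altitude = 800 m + 1400 m = 2200 m

2.2 km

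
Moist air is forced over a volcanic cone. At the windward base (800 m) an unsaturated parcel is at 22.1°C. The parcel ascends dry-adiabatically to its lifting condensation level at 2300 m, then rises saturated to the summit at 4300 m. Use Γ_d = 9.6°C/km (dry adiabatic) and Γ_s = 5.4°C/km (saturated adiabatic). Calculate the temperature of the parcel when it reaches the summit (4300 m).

-3.1°C

Dry to 2300 m: -9.6 × 1.5 km = -14.4°C, so T = 7.7°C.
Saturated to 4300 m: -5.4 × 2 km = -10.8°C, so T = -3.1°C.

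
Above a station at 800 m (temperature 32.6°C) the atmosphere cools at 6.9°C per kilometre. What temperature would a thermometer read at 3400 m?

800–3400 m, environmental: Δz = 2.6 km ⇒ ΔT = -17.94°C; T = 14.66°C

14.66°C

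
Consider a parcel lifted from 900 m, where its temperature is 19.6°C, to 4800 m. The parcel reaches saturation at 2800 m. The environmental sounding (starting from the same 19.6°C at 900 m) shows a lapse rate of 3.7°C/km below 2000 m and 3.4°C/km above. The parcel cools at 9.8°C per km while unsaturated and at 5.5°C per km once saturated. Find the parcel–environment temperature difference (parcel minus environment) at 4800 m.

-16.03°C (parcel cooler than environment)

Parcel:
  From 900 m to 2800 m (dry): cools by 9.8 × 1.9 = 18.62°C, giving 0.98°C.
  From 2800 m to 4800 m (saturated): cools by 5.5 × 2 = 11°C, giving -10.02°C.
Environment:
  From 900 m to 2000 m (environment, lower layer): cools by 3.7 × 1.1 = 4.07°C, giving 15.53°C.
  From 2000 m to 4800 m (environment, upper layer): cools by 3.4 × 2.8 = 9.52°C, giving 6.01°C.
T_parcel − T_env = -10.02 − 6.01 = -16.03°C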